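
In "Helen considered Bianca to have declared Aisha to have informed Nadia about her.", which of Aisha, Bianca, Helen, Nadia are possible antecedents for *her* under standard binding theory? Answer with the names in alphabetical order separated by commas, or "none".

*her* is a pronoun; Principle B requires it to be free in its binding domain — the clause headed by 'informed'.
— Aisha: subject of the clause headed by 'informed'; c-commands the pronoun within its binding domain — blocked (Principle B).
— Bianca: subject of the clause headed by 'declared'; c-commands the pronoun but lies outside its binding domain — allowed.
— Helen: subject of the matrix clause; c-commands the pronoun but lies outside its binding domain — allowed.
— Nadia: object of the clause headed by 'informed'; c-commands the pronoun within its binding domain — blocked (Principle B).

Bianca, Helen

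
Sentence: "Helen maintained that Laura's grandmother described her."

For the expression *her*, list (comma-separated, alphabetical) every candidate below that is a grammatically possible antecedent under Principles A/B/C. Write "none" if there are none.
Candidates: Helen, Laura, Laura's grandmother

Helen, Laura

*her* is a pronoun; Principle B requires it to be free in its binding domain — the clause headed by 'described'.
— Helen: subject of the matrix clause; c-commands the pronoun but lies outside its binding domain — allowed.
— Laura: possessor inside the subject DP of the clause headed by 'described'; does not c-command the pronoun — Principle B does not apply; allowed.
— Laura's grandmother: subject of the clause headed by 'described'; c-commands the pronoun within its binding domain — blocked (Principle B).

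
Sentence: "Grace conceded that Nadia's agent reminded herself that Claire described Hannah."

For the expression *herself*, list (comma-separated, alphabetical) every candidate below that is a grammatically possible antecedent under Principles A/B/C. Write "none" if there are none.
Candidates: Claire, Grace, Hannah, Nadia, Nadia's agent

*herself* is a reflexive; Principle A requires it to be bound within its binding domain — the clause headed by 'reminded'.
— Claire: subject of the clause headed by 'described'; does not c-command the reflexive — cannot bind it (Principle A).
— Grace: subject of the matrix clause; c-commands the reflexive but lies outside its binding domain — cannot bind it (Principle A).
— Hannah: object of the clause headed by 'described'; does not c-command the reflexive — cannot bind it (Principle A).
— Nadia: possessor inside the subject DP of the clause headed by 'reminded'; does not c-command the reflexive — cannot bind it (Principle A).
— Nadia's agent: subject of the clause headed by 'reminded'; c-commands the reflexive within its binding domain — allowed (Principle A).

Nadia's agent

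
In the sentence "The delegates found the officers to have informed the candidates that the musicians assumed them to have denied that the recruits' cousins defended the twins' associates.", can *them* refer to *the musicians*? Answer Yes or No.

No

*them* is a pronoun; Principle B requires it to be free in its binding domain — the clause headed by 'assumed'.
— the musicians: subject of the clause headed by 'assumed'; c-commands the pronoun within its binding domain — blocked (Principle B).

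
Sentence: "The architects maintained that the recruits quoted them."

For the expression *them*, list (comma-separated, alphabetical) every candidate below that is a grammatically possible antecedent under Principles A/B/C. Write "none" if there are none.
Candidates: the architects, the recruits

*them* is a pronoun; Principle B requires it to be free in its binding domain — the clause headed by 'quoted'.
— the architects: subject of the matrix clause; c-commands the pronoun but lies outside its binding domain — allowed.
— the recruits: subject of the clause headed by 'quoted'; c-commands the pronoun within its binding domain — blocked (Principle B).

the architects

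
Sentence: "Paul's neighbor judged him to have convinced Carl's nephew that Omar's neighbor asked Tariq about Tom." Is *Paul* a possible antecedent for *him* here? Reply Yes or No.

Yes

*him* is a pronoun; Principle B requires it to be free in its binding domain — the matrix clause.
— Paul: possessor inside the subject DP of the matrix clause; does not c-command the pronoun — Principle B does not apply; allowed.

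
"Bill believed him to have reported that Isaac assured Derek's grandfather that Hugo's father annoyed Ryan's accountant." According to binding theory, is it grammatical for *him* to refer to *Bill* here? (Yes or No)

No

*Bill* is an R-expression; Principle C requires it to be free (not bound by any c-commanding expression).
— him: subject of the clause headed by 'reported'; the R-expression locally c-commands the pronoun — coreference blocked (Principle B on the pronoun).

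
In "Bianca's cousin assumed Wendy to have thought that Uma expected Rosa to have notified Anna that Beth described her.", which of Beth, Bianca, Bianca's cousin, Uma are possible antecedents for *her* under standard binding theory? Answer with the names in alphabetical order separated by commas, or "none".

*her* is a pronoun; Principle B requires it to be free in its binding domain — the clause headed by 'described'.
— Beth: subject of the clause headed by 'described'; c-commands the pronoun within its binding domain — blocked (Principle B).
— Bianca: possessor inside the subject DP of the matrix clause; does not c-command the pronoun — Principle B does not apply; allowed.
— Bianca's cousin: subject of the matrix clause; c-commands the pronoun but lies outside its binding domain — allowed.
— Uma: subject of the clause headed by 'expected'; c-commands the pronoun but lies outside its binding domain — allowed.

Bianca, Bianca's cousin, Uma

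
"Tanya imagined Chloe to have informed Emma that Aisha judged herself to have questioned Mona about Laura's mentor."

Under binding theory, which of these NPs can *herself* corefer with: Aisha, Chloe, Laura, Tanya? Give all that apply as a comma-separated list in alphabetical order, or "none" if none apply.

*herself* is a reflexive; Principle A requires it to be bound within its binding domain — the clause headed by 'judged'.
— Aisha: subject of the clause headed by 'judged'; c-commands the reflexive within its binding domain — allowed (Principle A).
— Chloe: subject of the clause headed by 'informed'; c-commands the reflexive but lies outside its binding domain — cannot bind it (Principle A).
— Laura: possessor inside the second object DP of the clause headed by 'questioned'; does not c-command the reflexive — cannot bind it (Principle A).
— Tanya: subject of the matrix clause; c-commands the reflexive but lies outside its binding domain — cannot bind it (Principle A).

Aisha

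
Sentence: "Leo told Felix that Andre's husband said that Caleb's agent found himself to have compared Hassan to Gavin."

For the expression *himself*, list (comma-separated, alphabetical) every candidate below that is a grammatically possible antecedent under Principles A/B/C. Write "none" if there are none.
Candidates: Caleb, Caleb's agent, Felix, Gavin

Caleb's agent

*himself* is a reflexive; Principle A requires it to be bound within its binding domain — the clause headed by 'found'.
— Caleb: possessor inside the subject DP of the clause headed by 'found'; does not c-command the reflexive — cannot bind it (Principle A).
— Caleb's agent: subject of the clause headed by 'found'; c-commands the reflexive within its binding domain — allowed (Principle A).
— Felix: object of the matrix clause; c-commands the reflexive but lies outside its binding domain — cannot bind it (Principle A).
— Gavin: second object of the clause headed by 'compared'; does not c-command the reflexive — cannot bind it (Principle A).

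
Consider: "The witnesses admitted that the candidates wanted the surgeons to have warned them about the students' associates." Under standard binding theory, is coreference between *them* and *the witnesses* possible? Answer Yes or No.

Yes

*the witnesses* is an R-expression; Principle C requires it to be free (not bound by any c-commanding expression).
— them: object of the clause headed by 'warned'; the pronoun does not c-command the R-expression — coreference allowed.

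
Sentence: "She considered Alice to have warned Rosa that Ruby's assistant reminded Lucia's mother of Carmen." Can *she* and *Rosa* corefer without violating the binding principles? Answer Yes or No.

*Rosa* is an R-expression; Principle C requires it to be free (not bound by any c-commanding expression).
— she: subject of the matrix clause; the pronoun c-commands the R-expression — coreference blocked (Principle C).

No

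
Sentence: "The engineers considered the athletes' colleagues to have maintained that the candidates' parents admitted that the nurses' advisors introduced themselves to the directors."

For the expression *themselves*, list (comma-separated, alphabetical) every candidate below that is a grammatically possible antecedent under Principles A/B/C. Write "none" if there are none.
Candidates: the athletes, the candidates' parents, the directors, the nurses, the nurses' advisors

*themselves* is a reflexive; Principle A requires it to be bound within its binding domain — the clause headed by 'introduced'.
— the athletes: possessor inside the subject DP of the clause headed by 'maintained'; does not c-command the reflexive — cannot bind it (Principle A).
— the candidates' parents: subject of the clause headed by 'admitted'; c-commands the reflexive but lies outside its binding domain — cannot bind it (Principle A).
— the directors: second object of the clause headed by 'introduced'; does not c-command the reflexive — cannot bind it (Principle A).
— the nurses: possessor inside the subject DP of the clause headed by 'introduced'; does not c-command the reflexive — cannot bind it (Principle A).
— the nurses' advisors: subject of the clause headed by 'introduced'; c-commands the reflexive within its binding domain — allowed (Principle A).

the nurses' advisors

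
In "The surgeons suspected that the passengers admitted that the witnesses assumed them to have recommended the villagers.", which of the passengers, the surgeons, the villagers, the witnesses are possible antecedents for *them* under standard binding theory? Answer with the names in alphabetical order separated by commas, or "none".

*them* is a pronoun; Principle B requires it to be free in its binding domain — the clause headed by 'assumed'.
— the passengers: subject of the clause headed by 'admitted'; c-commands the pronoun but lies outside its binding domain — allowed.
— the surgeons: subject of the matrix clause; c-commands the pronoun but lies outside its binding domain — allowed.
— the villagers: object of the clause headed by 'recommended'; is c-commanded by the pronoun; coreference would bind this R-expression — blocked (Principle C).
— the witnesses: subject of the clause headed by 'assumed'; c-commands the pronoun within its binding domain — blocked (Principle B).

the passengers, the surgeons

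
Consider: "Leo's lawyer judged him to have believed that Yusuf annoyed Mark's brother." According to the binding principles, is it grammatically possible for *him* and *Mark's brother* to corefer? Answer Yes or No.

No

*him* is a pronoun; Principle B requires it to be free in its binding domain — the matrix clause.
— Mark's brother: object of the clause headed by 'annoyed'; is c-commanded by the pronoun; coreference would bind this R-expression — blocked (Principle C).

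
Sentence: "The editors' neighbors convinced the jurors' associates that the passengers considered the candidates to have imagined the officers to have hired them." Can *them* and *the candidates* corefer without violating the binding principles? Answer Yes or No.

*the candidates* is an R-expression; Principle C requires it to be free (not bound by any c-commanding expression).
— them: object of the clause headed by 'hired'; the pronoun does not c-command the R-expression — coreference allowed.

Yes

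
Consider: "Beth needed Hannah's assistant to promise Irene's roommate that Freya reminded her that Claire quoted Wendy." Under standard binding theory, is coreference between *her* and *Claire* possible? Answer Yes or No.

*Claire* is an R-expression; Principle C requires it to be free (not bound by any c-commanding expression).
— her: object of the clause headed by 'reminded'; the pronoun c-commands the R-expression — coreference blocked (Principle C).

No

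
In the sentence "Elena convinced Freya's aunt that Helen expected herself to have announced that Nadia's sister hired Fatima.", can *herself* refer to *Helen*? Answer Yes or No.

*herself* is a reflexive; Principle A requires it to be bound within its binding domain — the clause headed by 'expected'.
— Helen: subject of the clause headed by 'expected'; c-commands the reflexive within its binding domain — allowed (Principle A).

Yes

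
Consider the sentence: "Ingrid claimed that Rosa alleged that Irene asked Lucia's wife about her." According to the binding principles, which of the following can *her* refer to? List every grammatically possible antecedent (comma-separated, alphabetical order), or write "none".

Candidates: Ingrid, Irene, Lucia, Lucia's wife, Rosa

*her* is a pronoun; Principle B requires it to be free in its binding domain — the clause headed by 'asked'.
— Ingrid: subject of the matrix clause; c-commands the pronoun but lies outside its binding domain — allowed.
— Irene: subject of the clause headed by 'asked'; c-commands the pronoun within its binding domain — blocked (Principle B).
— Lucia: possessor inside the object DP of the clause headed by 'asked'; does not c-command the pronoun — Principle B does not apply; allowed.
— Lucia's wife: object of the clause headed by 'asked'; c-commands the pronoun within its binding domain — blocked (Principle B).
— Rosa: subject of the clause headed by 'alleged'; c-commands the pronoun but lies outside its binding domain — allowed.

Ingrid, Lucia, Rosa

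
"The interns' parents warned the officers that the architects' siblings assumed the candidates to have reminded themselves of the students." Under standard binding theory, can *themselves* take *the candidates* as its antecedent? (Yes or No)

Yes

*themselves* is a reflexive; Principle A requires it to be bound within its binding domain — the clause headed by 'reminded'.
— the candidates: subject of the clause headed by 'reminded'; c-commands the reflexive within its binding domain — allowed (Principle A).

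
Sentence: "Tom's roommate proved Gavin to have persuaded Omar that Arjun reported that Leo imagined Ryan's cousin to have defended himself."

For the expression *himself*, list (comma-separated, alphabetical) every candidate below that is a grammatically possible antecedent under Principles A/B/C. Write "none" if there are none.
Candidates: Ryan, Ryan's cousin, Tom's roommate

*himself* is a reflexive; Principle A requires it to be bound within its binding domain — the clause headed by 'defended'.
— Ryan: possessor inside the subject DP of the clause headed by 'defended'; does not c-command the reflexive — cannot bind it (Principle A).
— Ryan's cousin: subject of the clause headed by 'defended'; c-commands the reflexive within its binding domain — allowed (Principle A).
— Tom's roommate: subject of the matrix clause; c-commands the reflexive but lies outside its binding domain — cannot bind it (Principle A).

Ryan's cousin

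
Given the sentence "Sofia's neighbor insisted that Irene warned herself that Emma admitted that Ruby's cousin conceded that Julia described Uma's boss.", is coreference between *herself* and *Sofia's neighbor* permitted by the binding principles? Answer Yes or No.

*herself* is a reflexive; Principle A requires it to be bound within its binding domain — the clause headed by 'warned'.
— Sofia's neighbor: subject of the matrix clause; c-commands the reflexive but lies outside its binding domain — cannot bind it (Principle A).

No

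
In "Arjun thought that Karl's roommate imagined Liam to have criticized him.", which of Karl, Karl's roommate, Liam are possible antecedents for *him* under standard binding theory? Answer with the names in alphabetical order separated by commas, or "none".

Karl, Karl's roommate

*him* is a pronoun; Principle B requires it to be free in its binding domain — the clause headed by 'criticized'.
— Karl: possessor inside the subject DP of the clause headed by 'imagined'; does not c-command the pronoun — Principle B does not apply; allowed.
— Karl's roommate: subject of the clause headed by 'imagined'; c-commands the pronoun but lies outside its binding domain — allowed.
— Liam: subject of the clause headed by 'criticized'; c-commands the pronoun within its binding domain — blocked (Principle B).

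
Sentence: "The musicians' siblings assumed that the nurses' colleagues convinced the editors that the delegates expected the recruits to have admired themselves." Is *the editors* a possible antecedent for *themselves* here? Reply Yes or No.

*themselves* is a reflexive; Principle A requires it to be bound within its binding domain — the clause headed by 'admired'.
— the editors: object of the clause headed by 'convinced'; c-commands the reflexive but lies outside its binding domain — cannot bind it (Principle A).

No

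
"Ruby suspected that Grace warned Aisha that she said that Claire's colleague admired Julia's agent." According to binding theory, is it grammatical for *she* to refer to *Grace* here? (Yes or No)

*Grace* is an R-expression; Principle C requires it to be free (not bound by any c-commanding expression).
— she: subject of the clause headed by 'said'; the pronoun does not c-command the R-expression — coreference allowed.

Yes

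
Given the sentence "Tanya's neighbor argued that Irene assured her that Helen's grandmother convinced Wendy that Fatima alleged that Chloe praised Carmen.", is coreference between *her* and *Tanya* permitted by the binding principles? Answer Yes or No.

Yes

*her* is a pronoun; Principle B requires it to be free in its binding domain — the clause headed by 'assured'.
— Tanya: possessor inside the subject DP of the matrix clause; does not c-command the pronoun — Principle B does not apply; allowed.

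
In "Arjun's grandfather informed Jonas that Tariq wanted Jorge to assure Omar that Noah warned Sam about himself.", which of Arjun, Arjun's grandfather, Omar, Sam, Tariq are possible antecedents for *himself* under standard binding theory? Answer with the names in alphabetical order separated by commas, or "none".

*himself* is a reflexive; Principle A requires it to be bound within its binding domain — the clause headed by 'warned'.
— Arjun: possessor inside the subject DP of the matrix clause; does not c-command the reflexive — cannot bind it (Principle A).
— Arjun's grandfather: subject of the matrix clause; c-commands the reflexive but lies outside its binding domain — cannot bind it (Principle A).
— Omar: object of the clause headed by 'assure'; c-commands the reflexive but lies outside its binding domain — cannot bind it (Principle A).
— Sam: object of the clause headed by 'warned'; c-commands the reflexive within its binding domain — allowed (Principle A).
— Tariq: subject of the clause headed by 'wanted'; c-commands the reflexive but lies outside its binding domain — cannot bind it (Principle A).

Sam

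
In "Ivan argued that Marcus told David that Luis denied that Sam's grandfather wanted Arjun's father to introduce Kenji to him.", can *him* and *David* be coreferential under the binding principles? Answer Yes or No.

Yes

*David* is an R-expression; Principle C requires it to be free (not bound by any c-commanding expression).
— him: second object of the clause headed by 'introduce'; the pronoun does not c-command the R-expression — coreference allowed.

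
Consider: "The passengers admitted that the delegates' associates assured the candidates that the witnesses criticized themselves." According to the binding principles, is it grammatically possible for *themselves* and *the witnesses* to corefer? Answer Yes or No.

*themselves* is a reflexive; Principle A requires it to be bound within its binding domain — the clause headed by 'criticized'.
— the witnesses: subject of the clause headed by 'criticized'; c-commands the reflexive within its binding domain — allowed (Principle A).

Yes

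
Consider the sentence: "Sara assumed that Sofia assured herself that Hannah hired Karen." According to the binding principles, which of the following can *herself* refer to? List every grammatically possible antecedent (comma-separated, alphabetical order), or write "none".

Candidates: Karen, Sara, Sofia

Sofia

*herself* is a reflexive; Principle A requires it to be bound within its binding domain — the clause headed by 'assured'.
— Karen: object of the clause headed by 'hired'; does not c-command the reflexive — cannot bind it (Principle A).
— Sara: subject of the matrix clause; c-commands the reflexive but lies outside its binding domain — cannot bind it (Principle A).
— Sofia: subject of the clause headed by 'assured'; c-commands the reflexive within its binding domain — allowed (Principle A).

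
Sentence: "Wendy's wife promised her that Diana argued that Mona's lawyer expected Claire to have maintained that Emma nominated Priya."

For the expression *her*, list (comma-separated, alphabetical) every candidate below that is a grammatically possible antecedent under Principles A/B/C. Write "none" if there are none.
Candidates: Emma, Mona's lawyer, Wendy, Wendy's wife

Wendy

*her* is a pronoun; Principle B requires it to be free in its binding domain — the matrix clause.
— Emma: subject of the clause headed by 'nominated'; is c-commanded by the pronoun; coreference would bind this R-expression — blocked (Principle C).
— Mona's lawyer: subject of the clause headed by 'expected'; is c-commanded by the pronoun; coreference would bind this R-expression — blocked (Principle C).
— Wendy: possessor inside the subject DP of the matrix clause; does not c-command the pronoun — Principle B does not apply; allowed.
— Wendy's wife: subject of the matrix clause; c-commands the pronoun within its binding domain — blocked (Principle B).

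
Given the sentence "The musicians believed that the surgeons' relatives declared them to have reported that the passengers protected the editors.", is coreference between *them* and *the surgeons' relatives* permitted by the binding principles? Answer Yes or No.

*them* is a pronoun; Principle B requires it to be free in its binding domain — the clause headed by 'declared'.
— the surgeons' relatives: subject of the clause headed by 'declared'; c-commands the pronoun within its binding domain — blocked (Principle B).

No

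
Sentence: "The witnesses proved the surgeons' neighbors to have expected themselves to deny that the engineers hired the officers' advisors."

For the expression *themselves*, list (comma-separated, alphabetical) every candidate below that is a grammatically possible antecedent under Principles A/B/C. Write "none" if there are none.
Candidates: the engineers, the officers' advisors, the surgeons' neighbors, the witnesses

the surgeons' neighbors

*themselves* is a reflexive; Principle A requires it to be bound within its binding domain — the clause headed by 'expected'.
— the engineers: subject of the clause headed by 'hired'; does not c-command the reflexive — cannot bind it (Principle A).
— the officers' advisors: object of the clause headed by 'hired'; does not c-command the reflexive — cannot bind it (Principle A).
— the surgeons' neighbors: subject of the clause headed by 'expected'; c-commands the reflexive within its binding domain — allowed (Principle A).
— the witnesses: subject of the matrix clause; c-commands the reflexive but lies outside its binding domain — cannot bind it (Principle A).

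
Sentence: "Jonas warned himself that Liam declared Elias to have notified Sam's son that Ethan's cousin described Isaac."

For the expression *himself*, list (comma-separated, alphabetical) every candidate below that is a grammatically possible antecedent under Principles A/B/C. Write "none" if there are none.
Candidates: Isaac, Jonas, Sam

*himself* is a reflexive; Principle A requires it to be bound within its binding domain — the matrix clause.
— Isaac: object of the clause headed by 'described'; does not c-command the reflexive — cannot bind it (Principle A).
— Jonas: subject of the matrix clause; c-commands the reflexive within its binding domain — allowed (Principle A).
— Sam: possessor inside the object DP of the clause headed by 'notified'; does not c-command the reflexive — cannot bind it (Principle A).

Jonas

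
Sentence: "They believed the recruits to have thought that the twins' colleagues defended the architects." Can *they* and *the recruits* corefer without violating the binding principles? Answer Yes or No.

No

*the recruits* is an R-expression; Principle C requires it to be free (not bound by any c-commanding expression).
— they: subject of the matrix clause; the pronoun c-commands the R-expression — coreference blocked (Principle C).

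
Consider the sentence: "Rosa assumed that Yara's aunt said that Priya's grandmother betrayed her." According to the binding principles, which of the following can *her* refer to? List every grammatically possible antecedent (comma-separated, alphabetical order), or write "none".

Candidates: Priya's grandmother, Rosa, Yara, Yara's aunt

*her* is a pronoun; Principle B requires it to be free in its binding domain — the clause headed by 'betrayed'.
— Priya's grandmother: subject of the clause headed by 'betrayed'; c-commands the pronoun within its binding domain — blocked (Principle B).
— Rosa: subject of the matrix clause; c-commands the pronoun but lies outside its binding domain — allowed.
— Yara: possessor inside the subject DP of the clause headed by 'said'; does not c-command the pronoun — Principle B does not apply; allowed.
— Yara's aunt: subject of the clause headed by 'said'; c-commands the pronoun but lies outside its binding domain — allowed.

Rosa, Yara, Yara's aunt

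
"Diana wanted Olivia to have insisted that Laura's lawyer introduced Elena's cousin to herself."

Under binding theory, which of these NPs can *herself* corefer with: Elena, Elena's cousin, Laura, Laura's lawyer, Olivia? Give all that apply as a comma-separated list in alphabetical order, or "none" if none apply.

Elena's cousin, Laura's lawyer

*herself* is a reflexive; Principle A requires it to be bound within its binding domain — the clause headed by 'introduced'.
— Elena: possessor inside the object DP of the clause headed by 'introduced'; does not c-command the reflexive — cannot bind it (Principle A).
— Elena's cousin: object of the clause headed by 'introduced'; c-commands the reflexive within its binding domain — allowed (Principle A).
— Laura: possessor inside the subject DP of the clause headed by 'introduced'; does not c-command the reflexive — cannot bind it (Principle A).
— Laura's lawyer: subject of the clause headed by 'introduced'; c-commands the reflexive within its binding domain — allowed (Principle A).
— Olivia: subject of the clause headed by 'insisted'; c-commands the reflexive but lies outside its binding domain — cannot bind it (Principle A).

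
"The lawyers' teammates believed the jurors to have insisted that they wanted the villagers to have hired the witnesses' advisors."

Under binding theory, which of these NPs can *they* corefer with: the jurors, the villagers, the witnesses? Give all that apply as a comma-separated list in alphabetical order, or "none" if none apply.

the jurors

*they* is a pronoun; Principle B requires it to be free in its binding domain — the clause headed by 'wanted'.
— the jurors: subject of the clause headed by 'insisted'; c-commands the pronoun but lies outside its binding domain — allowed.
— the villagers: subject of the clause headed by 'hired'; is c-commanded by the pronoun; coreference would bind this R-expression — blocked (Principle C).
— the witnesses: possessor inside the object DP of the clause headed by 'hired'; is c-commanded by the pronoun; coreference would bind this R-expression — blocked (Principle C).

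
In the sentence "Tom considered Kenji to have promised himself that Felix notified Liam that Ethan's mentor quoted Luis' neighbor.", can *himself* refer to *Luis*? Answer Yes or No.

No

*himself* is a reflexive; Principle A requires it to be bound within its binding domain — the clause headed by 'promised'.
— Luis: possessor inside the object DP of the clause headed by 'quoted'; does not c-command the reflexive — cannot bind it (Principle A).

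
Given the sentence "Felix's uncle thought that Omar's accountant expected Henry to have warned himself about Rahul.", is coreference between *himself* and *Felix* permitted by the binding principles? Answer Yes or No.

*himself* is a reflexive; Principle A requires it to be bound within its binding domain — the clause headed by 'warned'.
— Felix: possessor inside the subject DP of the matrix clause; does not c-command the reflexive — cannot bind it (Principle A).

No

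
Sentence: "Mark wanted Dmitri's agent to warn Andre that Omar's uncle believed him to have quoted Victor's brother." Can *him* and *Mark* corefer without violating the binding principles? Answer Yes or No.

*Mark* is an R-expression; Principle C requires it to be free (not bound by any c-commanding expression).
— him: subject of the clause headed by 'quoted'; the pronoun does not c-command the R-expression — coreference allowed.

Yes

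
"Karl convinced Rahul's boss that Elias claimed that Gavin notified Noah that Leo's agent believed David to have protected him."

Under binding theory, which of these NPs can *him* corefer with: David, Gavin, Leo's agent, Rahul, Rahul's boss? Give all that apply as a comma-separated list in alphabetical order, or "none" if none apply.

*him* is a pronoun; Principle B requires it to be free in its binding domain — the clause headed by 'protected'.
— David: subject of the clause headed by 'protected'; c-commands the pronoun within its binding domain — blocked (Principle B).
— Gavin: subject of the clause headed by 'notified'; c-commands the pronoun but lies outside its binding domain — allowed.
— Leo's agent: subject of the clause headed by 'believed'; c-commands the pronoun but lies outside its binding domain — allowed.
— Rahul: possessor inside the object DP of the matrix clause; does not c-command the pronoun — Principle B does not apply; allowed.
— Rahul's boss: object of the matrix clause; c-commands the pronoun but lies outside its binding domain — allowed.

Gavin, Leo's agent, Rahul, Rahul's boss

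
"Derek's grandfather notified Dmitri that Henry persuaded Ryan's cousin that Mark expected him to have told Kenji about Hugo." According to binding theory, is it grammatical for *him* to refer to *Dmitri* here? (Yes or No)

*Dmitri* is an R-expression; Principle C requires it to be free (not bound by any c-commanding expression).
— him: subject of the clause headed by 'told'; the pronoun does not c-command the R-expression — coreference allowed.

Yes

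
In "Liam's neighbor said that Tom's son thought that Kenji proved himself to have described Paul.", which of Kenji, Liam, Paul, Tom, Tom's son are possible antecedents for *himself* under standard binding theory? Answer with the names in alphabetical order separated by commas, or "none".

*himself* is a reflexive; Principle A requires it to be bound within its binding domain — the clause headed by 'proved'.
— Kenji: subject of the clause headed by 'proved'; c-commands the reflexive within its binding domain — allowed (Principle A).
— Liam: possessor inside the subject DP of the matrix clause; does not c-command the reflexive — cannot bind it (Principle A).
— Paul: object of the clause headed by 'described'; does not c-command the reflexive — cannot bind it (Principle A).
— Tom: possessor inside the subject DP of the clause headed by 'thought'; does not c-command the reflexive — cannot bind it (Principle A).
— Tom's son: subject of the clause headed by 'thought'; c-commands the reflexive but lies outside its binding domain — cannot bind it (Principle A).

Kenji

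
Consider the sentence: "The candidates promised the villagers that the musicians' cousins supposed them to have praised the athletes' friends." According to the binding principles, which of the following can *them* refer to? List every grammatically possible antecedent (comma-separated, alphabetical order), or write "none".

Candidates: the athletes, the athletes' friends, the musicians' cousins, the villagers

the villagers

*them* is a pronoun; Principle B requires it to be free in its binding domain — the clause headed by 'supposed'.
— the athletes: possessor inside the object DP of the clause headed by 'praised'; is c-commanded by the pronoun; coreference would bind this R-expression — blocked (Principle C).
— the athletes' friends: object of the clause headed by 'praised'; is c-commanded by the pronoun; coreference would bind this R-expression — blocked (Principle C).
— the musicians' cousins: subject of the clause headed by 'supposed'; c-commands the pronoun within its binding domain — blocked (Principle B).
— the villagers: object of the matrix clause; c-commands the pronoun but lies outside its binding domain — allowed.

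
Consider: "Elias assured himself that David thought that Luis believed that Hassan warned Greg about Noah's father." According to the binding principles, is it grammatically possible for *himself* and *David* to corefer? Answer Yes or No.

*himself* is a reflexive; Principle A requires it to be bound within its binding domain — the matrix clause.
— David: subject of the clause headed by 'thought'; does not c-command the reflexive — cannot bind it (Principle A).

No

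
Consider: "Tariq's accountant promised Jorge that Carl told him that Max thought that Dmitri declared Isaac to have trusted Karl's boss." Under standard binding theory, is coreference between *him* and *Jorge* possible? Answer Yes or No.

*Jorge* is an R-expression; Principle C requires it to be free (not bound by any c-commanding expression).
— him: object of the clause headed by 'told'; the pronoun does not c-command the R-expression — coreference allowed.

Yes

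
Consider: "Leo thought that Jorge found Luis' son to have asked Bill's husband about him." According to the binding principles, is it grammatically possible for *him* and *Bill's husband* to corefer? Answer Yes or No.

No

*him* is a pronoun; Principle B requires it to be free in its binding domain — the clause headed by 'asked'.
— Bill's husband: object of the clause headed by 'asked'; c-commands the pronoun within its binding domain — blocked (Principle B).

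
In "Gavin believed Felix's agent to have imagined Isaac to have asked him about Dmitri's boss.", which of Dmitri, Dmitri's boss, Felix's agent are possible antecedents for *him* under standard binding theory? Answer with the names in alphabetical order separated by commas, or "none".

Felix's agent

*him* is a pronoun; Principle B requires it to be free in its binding domain — the clause headed by 'asked'.
— Dmitri: possessor inside the second object DP of the clause headed by 'asked'; is c-commanded by the pronoun; coreference would bind this R-expression — blocked (Principle C).
— Dmitri's boss: second object of the clause headed by 'asked'; is c-commanded by the pronoun; coreference would bind this R-expression — blocked (Principle C).
— Felix's agent: subject of the clause headed by 'imagined'; c-commands the pronoun but lies outside its binding domain — allowed.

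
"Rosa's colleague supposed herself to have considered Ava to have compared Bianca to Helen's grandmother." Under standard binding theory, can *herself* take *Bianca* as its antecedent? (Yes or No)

*herself* is a reflexive; Principle A requires it to be bound within its binding domain — the matrix clause.
— Bianca: object of the clause headed by 'compared'; does not c-command the reflexive — cannot bind it (Principle A).

No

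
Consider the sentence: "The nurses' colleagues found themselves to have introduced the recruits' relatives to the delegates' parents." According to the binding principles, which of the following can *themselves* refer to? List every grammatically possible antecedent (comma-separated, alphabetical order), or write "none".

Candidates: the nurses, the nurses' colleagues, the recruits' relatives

*themselves* is a reflexive; Principle A requires it to be bound within its binding domain — the matrix clause.
— the nurses: possessor inside the subject DP of the matrix clause; does not c-command the reflexive — cannot bind it (Principle A).
— the nurses' colleagues: subject of the matrix clause; c-commands the reflexive within its binding domain — allowed (Principle A).
— the recruits' relatives: object of the clause headed by 'introduced'; does not c-command the reflexive — cannot bind it (Principle A).

the nurses' colleagues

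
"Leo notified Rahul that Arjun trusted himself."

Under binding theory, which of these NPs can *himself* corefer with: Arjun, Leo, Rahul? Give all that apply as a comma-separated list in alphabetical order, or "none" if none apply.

Arjun

*himself* is a reflexive; Principle A requires it to be bound within its binding domain — the clause headed by 'trusted'.
— Arjun: subject of the clause headed by 'trusted'; c-commands the reflexive within its binding domain — allowed (Principle A).
— Leo: subject of the matrix clause; c-commands the reflexive but lies outside its binding domain — cannot bind it (Principle A).
— Rahul: object of the matrix clause; c-commands the reflexive but lies outside its binding domain — cannot bind it (Principle A).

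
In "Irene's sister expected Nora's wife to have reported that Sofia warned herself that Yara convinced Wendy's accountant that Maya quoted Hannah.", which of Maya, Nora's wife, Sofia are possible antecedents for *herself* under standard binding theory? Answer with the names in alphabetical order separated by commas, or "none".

*herself* is a reflexive; Principle A requires it to be bound within its binding domain — the clause headed by 'warned'.
— Maya: subject of the clause headed by 'quoted'; does not c-command the reflexive — cannot bind it (Principle A).
— Nora's wife: subject of the clause headed by 'reported'; c-commands the reflexive but lies outside its binding domain — cannot bind it (Principle A).
— Sofia: subject of the clause headed by 'warned'; c-commands the reflexive within its binding domain — allowed (Principle A).

Sofia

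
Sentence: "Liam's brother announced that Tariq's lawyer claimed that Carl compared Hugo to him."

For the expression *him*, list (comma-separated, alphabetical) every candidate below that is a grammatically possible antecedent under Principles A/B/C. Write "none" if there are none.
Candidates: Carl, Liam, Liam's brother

Liam, Liam's brother

*him* is a pronoun; Principle B requires it to be free in its binding domain — the clause headed by 'compared'.
— Carl: subject of the clause headed by 'compared'; c-commands the pronoun within its binding domain — blocked (Principle B).
— Liam: possessor inside the subject DP of the matrix clause; does not c-command the pronoun — Principle B does not apply; allowed.
— Liam's brother: subject of the matrix clause; c-commands the pronoun but lies outside its binding domain — allowed.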